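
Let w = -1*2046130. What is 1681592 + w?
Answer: -364538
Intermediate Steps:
w = -2046130
1681592 + w = 1681592 - 2046130 = -364538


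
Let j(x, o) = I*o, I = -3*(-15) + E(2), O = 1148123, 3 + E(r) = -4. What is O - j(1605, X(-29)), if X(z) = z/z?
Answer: 1148085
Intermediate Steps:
E(r) = -7 (E(r) = -3 - 4 = -7)
X(z) = 1
I = 38 (I = -3*(-15) - 7 = 45 - 7 = 38)
j(x, o) = 38*o
O - j(1605, X(-29)) = 1148123 - 38 = 1148085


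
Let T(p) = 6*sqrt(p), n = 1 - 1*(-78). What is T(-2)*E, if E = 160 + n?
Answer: 1434*I*sqrt(2) ≈ 2028.0*I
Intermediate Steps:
n = 79 (n = 1 + 78 = 79)
E = 239 (E = 160 + 79 = 239)
T(-2)*E = (6*sqrt(-2))*239 = (6*(I*sqrt(2)))*239 = (6*I*sqrt(2))*239 = 1434*I*sqrt(2)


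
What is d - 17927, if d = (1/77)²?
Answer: -106289182/5929 ≈ -17927.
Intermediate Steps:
d = 1/5929 (d = (1/77)² = 1/5929 ≈ 0.00016866)
d - 17927 = 1/5929 - 17927 = -106289182/5929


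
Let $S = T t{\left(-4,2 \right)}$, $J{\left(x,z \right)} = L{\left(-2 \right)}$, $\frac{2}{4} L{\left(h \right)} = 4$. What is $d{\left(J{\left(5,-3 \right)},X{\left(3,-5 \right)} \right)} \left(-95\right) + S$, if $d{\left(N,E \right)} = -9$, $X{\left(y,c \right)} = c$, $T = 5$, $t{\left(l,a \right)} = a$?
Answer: $865$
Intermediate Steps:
$L{\left(h \right)} = 8$ ($L{\left(h \right)} = 2 \cdot 4 = 8$)
$J{\left(x,z \right)} = 8$
$S = 10$ ($S = 5 \cdot 2 = 10$)
$d{\left(J{\left(5,-3 \right)},X{\left(3,-5 \right)} \right)} \left(-95\right) + S = \left(-9\right) \left(-95\right) + 10 = 855 + 10 = 865$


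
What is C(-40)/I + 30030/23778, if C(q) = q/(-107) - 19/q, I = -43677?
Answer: 103956454469/82314838920 ≈ 1.2629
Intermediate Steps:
C(q) = -19/q - q/107 (C(q) = q*(-1/107) - 19/q = -q/107 - 19/q = -19/q - q/107)
C(-40)/I + 30030/23778 = (-19/(-40) - 1/107*(-40))/(-43677) + 30030/23778 = (-19*(-1/40) + 40/107)*(-1/43677) + 30030*(1/23778) = (19/40 + 40/107)*(-1/43677) + 5005/3963 = (3633/4280)*(-1/43677) + 5005/3963 = -1211/62312520 + 5005/3963 = 103956454469/82314838920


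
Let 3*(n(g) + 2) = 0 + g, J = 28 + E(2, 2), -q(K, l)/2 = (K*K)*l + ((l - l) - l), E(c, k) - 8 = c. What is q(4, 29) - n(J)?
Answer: -2642/3 ≈ -880.67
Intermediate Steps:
E(c, k) = 8 + c
q(K, l) = 2*l - 2*l*K² (q(K, l) = -2*((K*K)*l + ((l - l) - l)) = -2*(K²*l + (0 - l)) = -2*(l*K² - l) = -2*(-l + l*K²) = 2*l - 2*l*K²)
J = 38 (J = 28 + (8 + 2) = 28 + 10 = 38)
n(g) = -2 + g/3 (n(g) = -2 + (0 + g)/3 = -2 + g/3)
q(4, 29) - n(J) = 2*29*(1 - 1*4²) - (-2 + (⅓)*38) = 2*29*(1 - 1*16) - (-2 + 38/3) = 2*29*(1 - 16) - 1*32/3 = 2*29*(-15) - 32/3 = -870 - 32/3 = -2642/3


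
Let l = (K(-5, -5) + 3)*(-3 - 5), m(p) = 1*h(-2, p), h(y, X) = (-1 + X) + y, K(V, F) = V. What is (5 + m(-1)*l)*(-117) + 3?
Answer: 6906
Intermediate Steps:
h(y, X) = -1 + X + y
m(p) = -3 + p (m(p) = 1*(-1 + p - 2) = 1*(-3 + p) = -3 + p)
l = 16 (l = (-5 + 3)*(-3 - 5) = -2*(-8) = 16)
(5 + m(-1)*l)*(-117) + 3 = (5 + (-3 - 1)*16)*(-117) + 3 = (5 - 4*16)*(-117) + 3 = (5 - 64)*(-117) + 3 = -59*(-117) + 3 = 6903 + 3 = 6906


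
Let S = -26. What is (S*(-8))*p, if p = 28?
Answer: 5824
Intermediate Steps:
(S*(-8))*p = -26*(-8)*28 = 208*28 = 5824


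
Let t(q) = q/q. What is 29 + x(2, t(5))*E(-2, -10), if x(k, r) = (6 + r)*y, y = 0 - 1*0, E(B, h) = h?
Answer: 29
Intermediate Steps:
y = 0 (y = 0 + 0 = 0)
t(q) = 1
x(k, r) = 0 (x(k, r) = (6 + r)*0 = 0)
29 + x(2, t(5))*E(-2, -10) = 29 + 0*(-10) = 29 + 0 = 29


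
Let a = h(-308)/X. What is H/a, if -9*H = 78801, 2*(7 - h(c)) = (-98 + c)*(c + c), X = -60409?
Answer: -1586763203/375123 ≈ -4230.0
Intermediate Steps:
h(c) = 7 - c*(-98 + c) (h(c) = 7 - (-98 + c)*(c + c)/2 = 7 - (-98 + c)*2*c/2 = 7 - c*(-98 + c))
H = -26267/3 (H = -⅑*78801 = -26267/3 ≈ -8755.7)
a = 125041/60409 (a = (7 - 1*(-308)² + 98*(-308))/(-60409) = (7 - 1*94864 - 30184)*(-1/60409) = (7 - 94864 - 30184)*(-1/60409) = -125041*(-1/60409) = 125041/60409 ≈ 2.0699)
H/a = -26267/(3*125041/60409) = -26267/3*60409/125041 = -1586763203/375123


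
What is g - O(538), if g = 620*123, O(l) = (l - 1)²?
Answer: -212109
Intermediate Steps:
O(l) = (-1 + l)²
g = 76260
g - O(538) = 76260 - (-1 + 538)² = 76260 - 1*537² = 76260 - 1*288369 = 76260 - 288369 = -212109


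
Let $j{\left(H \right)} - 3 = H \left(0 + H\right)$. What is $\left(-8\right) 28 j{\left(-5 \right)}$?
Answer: $-6272$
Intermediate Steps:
$j{\left(H \right)} = 3 + H^{2}$ ($j{\left(H \right)} = 3 + H \left(0 + H\right) = 3 + H H = 3 + H^{2}$)
$\left(-8\right) 28 j{\left(-5 \right)} = \left(-8\right) 28 \left(3 + \left(-5\right)^{2}\right) = - 224 \left(3 + 25\right) = \left(-224\right) 28 = -6272$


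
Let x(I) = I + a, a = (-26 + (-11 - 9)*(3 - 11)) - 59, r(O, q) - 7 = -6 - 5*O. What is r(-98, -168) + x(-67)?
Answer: 499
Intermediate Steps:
r(O, q) = 1 - 5*O (r(O, q) = 7 + (-6 - 5*O) = 1 - 5*O)
a = 75 (a = (-26 - 20*(-8)) - 59 = (-26 + 160) - 59 = 134 - 59 = 75)
x(I) = 75 + I (x(I) = I + 75 = 75 + I)
r(-98, -168) + x(-67) = (1 - 5*(-98)) + (75 - 67) = (1 + 490) + 8 = 491 + 8 = 499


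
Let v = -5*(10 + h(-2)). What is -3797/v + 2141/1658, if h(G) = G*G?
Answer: 1611324/29015 ≈ 55.534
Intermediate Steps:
h(G) = G²
v = -70 (v = -5*(10 + (-2)²) = -5*(10 + 4) = -5*14 = -70)
-3797/v + 2141/1658 = -3797/(-70) + 2141/1658 = -3797*(-1/70) + 2141*(1/1658) = 3797/70 + 2141/1658 = 1611324/29015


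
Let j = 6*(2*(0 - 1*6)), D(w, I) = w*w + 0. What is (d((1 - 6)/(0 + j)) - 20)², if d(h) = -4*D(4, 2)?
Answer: 7056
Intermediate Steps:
D(w, I) = w² (D(w, I) = w² + 0 = w²)
j = -72 (j = 6*(2*(0 - 6)) = 6*(2*(-6)) = 6*(-12) = -72)
d(h) = -64 (d(h) = -4*4² = -4*16 = -64)
(d((1 - 6)/(0 + j)) - 20)² = (-64 - 20)² = (-84)² = 7056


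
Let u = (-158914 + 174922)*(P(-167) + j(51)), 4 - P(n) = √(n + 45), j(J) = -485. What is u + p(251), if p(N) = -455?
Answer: -7700303 - 16008*I*√122 ≈ -7.7003e+6 - 1.7681e+5*I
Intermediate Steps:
P(n) = 4 - √(45 + n) (P(n) = 4 - √(n + 45) = 4 - √(45 + n))
u = -7699848 - 16008*I*√122 (u = (-158914 + 174922)*((4 - √(45 - 167)) - 485) = 16008*((4 - √(-122)) - 485) = 16008*((4 - I*√122) - 485) = 16008*(-481 - I*√122) = -7699848 - 16008*I*√122 ≈ -7.6998e+6 - 1.7681e+5*I)
u + p(251) = (-7699848 - 16008*I*√122) - 455 = -7700303 - 16008*I*√122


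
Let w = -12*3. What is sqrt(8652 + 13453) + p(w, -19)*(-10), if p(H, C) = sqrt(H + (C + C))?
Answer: sqrt(22105) - 10*I*sqrt(74) ≈ 148.68 - 86.023*I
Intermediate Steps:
w = -36
p(H, C) = sqrt(H + 2*C)
sqrt(8652 + 13453) + p(w, -19)*(-10) = sqrt(8652 + 13453) + sqrt(-36 + 2*(-19))*(-10) = sqrt(22105) + sqrt(-36 - 38)*(-10) = sqrt(22105) + sqrt(-74)*(-10) = sqrt(22105) + (I*sqrt(74))*(-10) = sqrt(22105) - 10*I*sqrt(74)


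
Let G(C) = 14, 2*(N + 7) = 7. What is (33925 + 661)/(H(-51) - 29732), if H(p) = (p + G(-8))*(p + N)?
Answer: -69172/55431 ≈ -1.2479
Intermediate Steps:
N = -7/2 (N = -7 + (½)*7 = -7 + 7/2 = -7/2 ≈ -3.5000)
H(p) = (14 + p)*(-7/2 + p) (H(p) = (p + 14)*(p - 7/2) = (14 + p)*(-7/2 + p))
(33925 + 661)/(H(-51) - 29732) = (33925 + 661)/((-49 + (-51)² + (21/2)*(-51)) - 29732) = 34586/((-49 + 2601 - 1071/2) - 29732) = 34586/(4033/2 - 29732) = 34586/(-55431/2) = 34586*(-2/55431) = -69172/55431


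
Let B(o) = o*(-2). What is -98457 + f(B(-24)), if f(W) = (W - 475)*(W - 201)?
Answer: -33126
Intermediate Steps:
B(o) = -2*o
f(W) = (-475 + W)*(-201 + W)
-98457 + f(B(-24)) = -98457 + (95475 + (-2*(-24))**2 - (-1352)*(-24)) = -98457 + (95475 + 48**2 - 676*48) = -98457 + (95475 + 2304 - 32448) = -98457 + 65331 = -33126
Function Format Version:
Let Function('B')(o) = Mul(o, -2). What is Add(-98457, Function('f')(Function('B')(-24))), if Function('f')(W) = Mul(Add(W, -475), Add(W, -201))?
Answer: -33126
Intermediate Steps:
Function('B')(o) = Mul(-2, o)
Function('f')(W) = Mul(Add(-475, W), Add(-201, W))
Add(-98457, Function('f')(Function('B')(-24))) = Add(-98457, Add(95475, Pow(Mul(-2, -24), 2), Mul(-676, Mul(-2, -24)))) = Add(-98457, Add(95475, Pow(48, 2), Mul(-676, 48))) = Add(-98457, Add(95475, 2304, -32448)) = Add(-98457, 65331) = -33126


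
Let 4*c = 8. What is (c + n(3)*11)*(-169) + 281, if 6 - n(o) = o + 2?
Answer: -1916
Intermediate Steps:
c = 2 (c = (¼)*8 = 2)
n(o) = 4 - o (n(o) = 6 - (o + 2) = 6 - (2 + o) = 6 + (-2 - o) = 4 - o)
(c + n(3)*11)*(-169) + 281 = (2 + (4 - 1*3)*11)*(-169) + 281 = (2 + (4 - 3)*11)*(-169) + 281 = (2 + 1*11)*(-169) + 281 = (2 + 11)*(-169) + 281 = 13*(-169) + 281 = -2197 + 281 = -1916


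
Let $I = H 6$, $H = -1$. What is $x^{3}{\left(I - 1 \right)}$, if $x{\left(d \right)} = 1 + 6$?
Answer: $343$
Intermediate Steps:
$I = -6$ ($I = \left(-1\right) 6 = -6$)
$x{\left(d \right)} = 7$
$x^{3}{\left(I - 1 \right)} = 7^{3} = 343$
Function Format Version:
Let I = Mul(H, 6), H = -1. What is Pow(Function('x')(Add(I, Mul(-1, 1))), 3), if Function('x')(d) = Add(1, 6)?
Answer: 343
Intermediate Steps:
I = -6 (I = Mul(-1, 6) = -6)
Function('x')(d) = 7
Pow(Function('x')(Add(I, Mul(-1, 1))), 3) = Pow(7, 3) = 343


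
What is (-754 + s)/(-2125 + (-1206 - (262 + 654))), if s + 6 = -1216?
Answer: 1976/4247 ≈ 0.46527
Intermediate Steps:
s = -1222 (s = -6 - 1216 = -1222)
(-754 + s)/(-2125 + (-1206 - (262 + 654))) = (-754 - 1222)/(-2125 + (-1206 - (262 + 654))) = -1976/(-2125 + (-1206 - 1*916)) = -1976/(-2125 + (-1206 - 916)) = -1976/(-2125 - 2122) = -1976/(-4247) = -1976*(-1/4247) = 1976/4247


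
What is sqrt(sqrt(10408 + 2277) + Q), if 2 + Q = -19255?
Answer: sqrt(-19257 + sqrt(12685)) ≈ 138.36*I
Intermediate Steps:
Q = -19257 (Q = -2 - 19255 = -19257)
sqrt(sqrt(10408 + 2277) + Q) = sqrt(sqrt(10408 + 2277) - 19257) = sqrt(sqrt(12685) - 19257) = sqrt(-19257 + sqrt(12685))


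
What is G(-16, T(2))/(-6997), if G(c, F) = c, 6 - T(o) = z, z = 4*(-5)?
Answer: 16/6997 ≈ 0.0022867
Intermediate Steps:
z = -20
T(o) = 26 (T(o) = 6 - 1*(-20) = 6 + 20 = 26)
G(-16, T(2))/(-6997) = -16/(-6997) = -16*(-1/6997) = 16/6997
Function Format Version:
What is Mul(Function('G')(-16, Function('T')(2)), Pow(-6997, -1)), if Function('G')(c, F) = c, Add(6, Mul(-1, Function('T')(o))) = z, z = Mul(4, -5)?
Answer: Rational(16, 6997) ≈ 0.0022867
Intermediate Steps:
z = -20
Function('T')(o) = 26 (Function('T')(o) = Add(6, Mul(-1, -20)) = Add(6, 20) = 26)
Mul(Function('G')(-16, Function('T')(2)), Pow(-6997, -1)) = Mul(-16, Pow(-6997, -1)) = Mul(-16, Rational(-1, 6997)) = Rational(16, 6997)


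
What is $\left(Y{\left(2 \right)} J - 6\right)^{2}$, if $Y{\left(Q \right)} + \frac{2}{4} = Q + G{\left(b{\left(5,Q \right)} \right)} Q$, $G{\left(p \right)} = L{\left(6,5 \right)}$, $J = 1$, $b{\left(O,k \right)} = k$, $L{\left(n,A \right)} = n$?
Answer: $\frac{225}{4} \approx 56.25$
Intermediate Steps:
$G{\left(p \right)} = 6$
$Y{\left(Q \right)} = - \frac{1}{2} + 7 Q$ ($Y{\left(Q \right)} = - \frac{1}{2} + \left(Q + 6 Q\right) = - \frac{1}{2} + 7 Q$)
$\left(Y{\left(2 \right)} J - 6\right)^{2} = \left(\left(- \frac{1}{2} + 7 \cdot 2\right) 1 - 6\right)^{2} = \left(\left(- \frac{1}{2} + 14\right) 1 - 6\right)^{2} = \left(\frac{27}{2} \cdot 1 - 6\right)^{2} = \left(\frac{27}{2} - 6\right)^{2} = \left(\frac{15}{2}\right)^{2} = \frac{225}{4}$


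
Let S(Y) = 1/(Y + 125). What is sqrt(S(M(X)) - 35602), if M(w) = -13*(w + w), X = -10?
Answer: I*sqrt(5277106065)/385 ≈ 188.68*I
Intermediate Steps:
M(w) = -26*w
S(Y) = 1/(125 + Y)
sqrt(S(M(X)) - 35602) = sqrt(1/(125 - 26*(-10)) - 35602) = sqrt(1/(125 + 260) - 35602) = sqrt(1/385 - 35602) = sqrt(-13706769/385) = I*sqrt(5277106065)/385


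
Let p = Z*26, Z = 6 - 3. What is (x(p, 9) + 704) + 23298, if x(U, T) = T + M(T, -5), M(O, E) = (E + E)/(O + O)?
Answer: 216094/9 ≈ 24010.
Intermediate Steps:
Z = 3
p = 78 (p = 3*26 = 78)
M(O, E) = E/O (M(O, E) = (2*E)/((2*O)) = (2*E)*(1/(2*O)) = E/O)
x(U, T) = T - 5/T
(x(p, 9) + 704) + 23298 = ((9 - 5/9) + 704) + 23298 = (76/9 + 704) + 23298 = 6412/9 + 23298 = 216094/9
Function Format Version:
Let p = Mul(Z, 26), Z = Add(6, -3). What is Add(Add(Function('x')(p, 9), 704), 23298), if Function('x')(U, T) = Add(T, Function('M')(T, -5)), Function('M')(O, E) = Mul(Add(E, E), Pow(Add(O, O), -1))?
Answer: Rational(216094, 9) ≈ 24010.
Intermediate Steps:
Z = 3
p = 78 (p = Mul(3, 26) = 78)
Function('M')(O, E) = Mul(E, Pow(O, -1)) (Function('M')(O, E) = Mul(Mul(2, E), Pow(Mul(2, O), -1)) = Mul(Mul(2, E), Mul(Rational(1, 2), Pow(O, -1))) = Mul(E, Pow(O, -1)))
Function('x')(U, T) = Add(T, Mul(-5, Pow(T, -1)))
Add(Add(Function('x')(p, 9), 704), 23298) = Add(Add(Add(9, Mul(-5, Pow(9, -1))), 704), 23298) = Add(Add(Add(9, Mul(-5, Rational(1, 9))), 704), 23298) = Add(Add(Add(9, Rational(-5, 9)), 704), 23298) = Add(Add(Rational(76, 9), 704), 23298) = Add(Rational(6412, 9), 23298) = Rational(216094, 9)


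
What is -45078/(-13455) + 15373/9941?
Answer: 218321371/44585385 ≈ 4.8967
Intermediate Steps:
-45078/(-13455) + 15373/9941 = -45078*(-1/13455) + 15373*(1/9941) = 15026/4485 + 15373/9941 = 218321371/44585385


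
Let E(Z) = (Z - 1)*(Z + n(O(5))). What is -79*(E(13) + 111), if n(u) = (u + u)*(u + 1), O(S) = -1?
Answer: -21093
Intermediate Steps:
n(u) = 2*u*(1 + u) (n(u) = (2*u)*(1 + u) = 2*u*(1 + u))
E(Z) = Z*(-1 + Z) (E(Z) = (Z - 1)*(Z + 2*(-1)*(1 - 1)) = (-1 + Z)*(Z + 2*(-1)*0) = (-1 + Z)*(Z + 0) = (-1 + Z)*Z = Z*(-1 + Z))
-79*(E(13) + 111) = -79*(13*(-1 + 13) + 111) = -79*(13*12 + 111) = -79*(156 + 111) = -79*267 = -21093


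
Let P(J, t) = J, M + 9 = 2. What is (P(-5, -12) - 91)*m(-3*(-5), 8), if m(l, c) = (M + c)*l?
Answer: -1440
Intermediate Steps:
M = -7 (M = -9 + 2 = -7)
m(l, c) = l*(-7 + c) (m(l, c) = (-7 + c)*l = l*(-7 + c))
(P(-5, -12) - 91)*m(-3*(-5), 8) = (-5 - 91)*((-3*(-5))*(-7 + 8)) = -1440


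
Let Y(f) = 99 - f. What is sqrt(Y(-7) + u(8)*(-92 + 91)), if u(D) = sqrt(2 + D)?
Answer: sqrt(106 - sqrt(10)) ≈ 10.141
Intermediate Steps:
sqrt(Y(-7) + u(8)*(-92 + 91)) = sqrt((99 - 1*(-7)) + sqrt(2 + 8)*(-92 + 91)) = sqrt((99 + 7) + sqrt(10)*(-1)) = sqrt(106 - sqrt(10))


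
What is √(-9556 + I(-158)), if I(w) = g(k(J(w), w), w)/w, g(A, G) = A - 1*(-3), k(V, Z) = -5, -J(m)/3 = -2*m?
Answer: 13*I*√352893/79 ≈ 97.755*I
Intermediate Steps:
J(m) = 6*m (J(m) = -(-6)*m = 6*m)
g(A, G) = 3 + A (g(A, G) = A + 3 = 3 + A)
I(w) = -2/w (I(w) = (3 - 5)/w = -2/w)
√(-9556 + I(-158)) = √(-9556 - 2/(-158)) = √(-9556 - 2*(-1/158)) = √(-9556 + 1/79) = √(-754923/79) = 13*I*√352893/79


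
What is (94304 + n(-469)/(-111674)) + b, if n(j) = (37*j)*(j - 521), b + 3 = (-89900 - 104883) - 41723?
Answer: -7948890320/55837 ≈ -1.4236e+5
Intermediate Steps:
b = -236509 (b = -3 + ((-89900 - 104883) - 41723) = -3 + (-194783 - 41723) = -3 - 236506 = -236509)
n(j) = 37*j*(-521 + j) (n(j) = (37*j)*(-521 + j) = 37*j*(-521 + j))
(94304 + n(-469)/(-111674)) + b = (94304 + (37*(-469)*(-521 - 469))/(-111674)) - 236509 = (94304 + (37*(-469)*(-990))*(-1/111674)) - 236509 = (94304 + 17179470*(-1/111674)) - 236509 = (94304 - 8589735/55837) - 236509 = 5257062713/55837 - 236509 = -7948890320/55837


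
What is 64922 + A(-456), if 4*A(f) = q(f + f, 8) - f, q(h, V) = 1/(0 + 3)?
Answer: 780433/12 ≈ 65036.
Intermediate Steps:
q(h, V) = 1/3
A(f) = 1/12 - f/4 (A(f) = (1/3 - f)/4 = 1/12 - f/4)
64922 + A(-456) = 64922 + (1/12 - 1/4*(-456)) = 64922 + (1/12 + 114) = 64922 + 1369/12 = 780433/12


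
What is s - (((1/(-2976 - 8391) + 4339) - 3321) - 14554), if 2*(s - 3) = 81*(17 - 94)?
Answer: 236899649/22734 ≈ 10421.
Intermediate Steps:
s = -6231/2 (s = 3 + (81*(17 - 94))/2 = 3 + (81*(-77))/2 = 3 + (½)*(-6237) = 3 - 6237/2 = -6231/2 ≈ -3115.5)
s - (((1/(-2976 - 8391) + 4339) - 3321) - 14554) = -6231/2 - (((1/(-2976 - 8391) + 4339) - 3321) - 14554) = -6231/2 - (((1/(-11367) + 4339) - 3321) - 14554) = -6231/2 - (((-1/11367 + 4339) - 3321) - 14554) = -6231/2 - ((49321412/11367 - 3321) - 14554) = -6231/2 - (11571605/11367 - 14554) = -6231/2 - 1*(-153863713/11367) = -6231/2 + 153863713/11367 = 236899649/22734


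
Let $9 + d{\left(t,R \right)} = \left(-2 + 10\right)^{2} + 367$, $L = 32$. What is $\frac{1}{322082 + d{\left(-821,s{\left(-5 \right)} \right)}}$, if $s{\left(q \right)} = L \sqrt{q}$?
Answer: $\frac{1}{322504} \approx 3.1007 \cdot 10^{-6}$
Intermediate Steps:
$s{\left(q \right)} = 32 \sqrt{q}$
$d{\left(t,R \right)} = 422$ ($d{\left(t,R \right)} = -9 + \left(\left(-2 + 10\right)^{2} + 367\right) = -9 + \left(8^{2} + 367\right) = -9 + \left(64 + 367\right) = -9 + 431 = 422$)
$\frac{1}{322082 + d{\left(-821,s{\left(-5 \right)} \right)}} = \frac{1}{322082 + 422} = \frac{1}{322504}$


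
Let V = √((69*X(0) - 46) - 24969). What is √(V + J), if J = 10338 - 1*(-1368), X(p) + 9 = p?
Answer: √(11706 + 2*I*√6409) ≈ 108.2 + 0.7399*I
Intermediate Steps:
X(p) = -9 + p
J = 11706 (J = 10338 + 1368 = 11706)
V = 2*I*√6409 (V = √((69*(-9 + 0) - 46) - 24969) = √((69*(-9) - 46) - 24969) = √((-621 - 46) - 24969) = √(-667 - 24969) = √(-25636) = 2*I*√6409 ≈ 160.11*I)
√(V + J) = √(2*I*√6409 + 11706) = √(11706 + 2*I*√6409)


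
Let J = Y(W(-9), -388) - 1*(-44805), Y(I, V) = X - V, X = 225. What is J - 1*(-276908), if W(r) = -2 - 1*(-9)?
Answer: 322326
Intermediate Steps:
W(r) = 7 (W(r) = -2 + 9 = 7)
Y(I, V) = 225 - V
J = 45418 (J = (225 - 1*(-388)) - 1*(-44805) = (225 + 388) + 44805 = 613 + 44805 = 45418)
J - 1*(-276908) = 45418 - 1*(-276908) = 45418 + 276908 = 322326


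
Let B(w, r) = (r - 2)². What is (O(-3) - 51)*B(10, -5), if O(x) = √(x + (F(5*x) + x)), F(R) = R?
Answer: -2499 + 49*I*√21 ≈ -2499.0 + 224.55*I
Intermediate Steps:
B(w, r) = (-2 + r)²
O(x) = √7*√x (O(x) = √(x + (5*x + x)) = √(x + 6*x) = √(7*x) = √7*√x)
(O(-3) - 51)*B(10, -5) = (√7*√(-3) - 51)*(-2 - 5)² = (√7*(I*√3) - 51)*(-7)² = (I*√21 - 51)*49 = (-51 + I*√21)*49 = -2499 + 49*I*√21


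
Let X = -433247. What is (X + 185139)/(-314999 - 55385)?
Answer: 8861/13228 ≈ 0.66987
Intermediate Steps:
(X + 185139)/(-314999 - 55385) = (-433247 + 185139)/(-314999 - 55385) = -248108/(-370384) = -248108*(-1/370384) = 8861/13228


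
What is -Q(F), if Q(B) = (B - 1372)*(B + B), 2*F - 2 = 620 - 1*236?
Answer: 455094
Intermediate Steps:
F = 193 (F = 1 + (620 - 1*236)/2 = 1 + (620 - 236)/2 = 1 + (½)*384 = 1 + 192 = 193)
Q(B) = 2*B*(-1372 + B) (Q(B) = (-1372 + B)*(2*B) = 2*B*(-1372 + B))
-Q(F) = -2*193*(-1372 + 193) = -2*193*(-1179) = -1*(-455094) = 455094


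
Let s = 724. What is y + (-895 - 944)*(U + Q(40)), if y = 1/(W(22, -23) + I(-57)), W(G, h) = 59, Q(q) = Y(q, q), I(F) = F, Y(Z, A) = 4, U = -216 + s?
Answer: -1883135/2 ≈ -9.4157e+5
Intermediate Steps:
U = 508 (U = -216 + 724 = 508)
Q(q) = 4
y = ½ (y = 1/(59 - 57) = 1/2 = ½ ≈ 0.50000)
y + (-895 - 944)*(U + Q(40)) = ½ + (-895 - 944)*(508 + 4) = ½ - 1839*512 = ½ - 941568 = -1883135/2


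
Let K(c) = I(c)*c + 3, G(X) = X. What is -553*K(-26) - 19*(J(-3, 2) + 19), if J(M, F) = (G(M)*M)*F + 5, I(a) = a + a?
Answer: -750113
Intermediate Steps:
I(a) = 2*a
K(c) = 3 + 2*c**2 (K(c) = (2*c)*c + 3 = 2*c**2 + 3 = 3 + 2*c**2)
J(M, F) = 5 + F*M**2 (J(M, F) = (M*M)*F + 5 = M**2*F + 5 = F*M**2 + 5 = 5 + F*M**2)
-553*K(-26) - 19*(J(-3, 2) + 19) = -553*(3 + 2*(-26)**2) - 19*((5 + 2*(-3)**2) + 19) = -553*(3 + 2*676) - 19*((5 + 2*9) + 19) = -553*(3 + 1352) - 19*((5 + 18) + 19) = -553*1355 - 19*(23 + 19) = -749315 - 19*42 = -749315 - 798 = -750113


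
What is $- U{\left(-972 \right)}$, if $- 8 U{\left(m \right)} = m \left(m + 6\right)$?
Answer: $117369$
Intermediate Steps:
$U{\left(m \right)} = - \frac{m \left(6 + m\right)}{8}$ ($U{\left(m \right)} = - \frac{m \left(m + 6\right)}{8} = - \frac{m \left(6 + m\right)}{8}$)
$- U{\left(-972 \right)} = - \frac{\left(-1\right) \left(-972\right) \left(6 - 972\right)}{8} = - \frac{\left(-1\right) \left(-972\right) \left(-966\right)}{8} = \left(-1\right) \left(-117369\right) = 117369$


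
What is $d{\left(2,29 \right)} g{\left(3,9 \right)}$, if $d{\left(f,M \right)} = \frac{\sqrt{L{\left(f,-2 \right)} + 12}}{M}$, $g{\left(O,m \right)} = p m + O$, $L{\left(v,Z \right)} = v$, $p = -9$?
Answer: $- \frac{78 \sqrt{14}}{29} \approx -10.064$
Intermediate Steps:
$g{\left(O,m \right)} = O - 9 m$ ($g{\left(O,m \right)} = - 9 m + O = O - 9 m$)
$d{\left(f,M \right)} = \frac{\sqrt{12 + f}}{M}$ ($d{\left(f,M \right)} = \frac{\sqrt{f + 12}}{M} = \frac{\sqrt{12 + f}}{M}$)
$d{\left(2,29 \right)} g{\left(3,9 \right)} = \frac{\sqrt{12 + 2}}{29} \left(3 - 81\right) = \frac{\sqrt{14}}{29} \left(3 - 81\right) = \frac{\sqrt{14}}{29} \left(-78\right) = - \frac{78 \sqrt{14}}{29}$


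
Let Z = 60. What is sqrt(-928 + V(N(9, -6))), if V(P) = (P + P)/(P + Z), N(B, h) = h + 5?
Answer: I*sqrt(3230486)/59 ≈ 30.464*I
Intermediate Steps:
N(B, h) = 5 + h
V(P) = 2*P/(60 + P) (V(P) = (P + P)/(P + 60) = (2*P)/(60 + P) = 2*P/(60 + P))
sqrt(-928 + V(N(9, -6))) = sqrt(-928 + 2*(5 - 6)/(60 + (5 - 6))) = sqrt(-928 + 2*(-1)/(60 - 1)) = sqrt(-928 + 2*(-1)/59) = sqrt(-928 + 2*(-1)*(1/59)) = sqrt(-928 - 2/59) = sqrt(-54754/59) = I*sqrt(3230486)/59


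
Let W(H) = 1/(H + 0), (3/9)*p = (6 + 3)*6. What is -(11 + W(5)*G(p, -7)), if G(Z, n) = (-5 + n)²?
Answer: -199/5 ≈ -39.800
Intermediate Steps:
p = 162 (p = 3*((6 + 3)*6) = 3*(9*6) = 3*54 = 162)
W(H) = 1/H
-(11 + W(5)*G(p, -7)) = -(11 + (-5 - 7)²/5) = -(11 + (⅕)*(-12)²) = -(11 + (⅕)*144) = -(11 + 144/5) = -1*199/5 = -199/5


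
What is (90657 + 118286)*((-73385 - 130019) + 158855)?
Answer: -9308201707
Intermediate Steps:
(90657 + 118286)*((-73385 - 130019) + 158855) = 208943*(-203404 + 158855) = 208943*(-44549) = -9308201707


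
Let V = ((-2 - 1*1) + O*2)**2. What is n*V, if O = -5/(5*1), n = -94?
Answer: -2350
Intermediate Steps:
O = -1 (O = -5/5 = -5*1/5 = -1)
V = 25 (V = ((-2 - 1*1) - 1*2)**2 = ((-2 - 1) - 2)**2 = (-3 - 2)**2 = (-5)**2 = 25)
n*V = -94*25 = -2350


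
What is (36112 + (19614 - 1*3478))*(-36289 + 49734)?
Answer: 702474360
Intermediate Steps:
(36112 + (19614 - 1*3478))*(-36289 + 49734) = (36112 + (19614 - 3478))*13445 = (36112 + 16136)*13445 = 52248*13445 = 702474360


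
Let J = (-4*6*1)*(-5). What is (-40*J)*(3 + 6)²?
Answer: -388800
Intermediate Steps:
J = 120 (J = -24*1*(-5) = -24*(-5) = 120)
(-40*J)*(3 + 6)² = (-40*120)*(3 + 6)² = -4800*9² = -4800*81 = -388800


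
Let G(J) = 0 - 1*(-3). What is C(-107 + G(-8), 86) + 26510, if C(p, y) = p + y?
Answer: 26492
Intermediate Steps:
G(J) = 3 (G(J) = 0 + 3 = 3)
C(-107 + G(-8), 86) + 26510 = ((-107 + 3) + 86) + 26510 = (-104 + 86) + 26510 = -18 + 26510 = 26492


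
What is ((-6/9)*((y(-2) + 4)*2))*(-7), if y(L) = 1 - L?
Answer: 196/3 ≈ 65.333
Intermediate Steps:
((-6/9)*((y(-2) + 4)*2))*(-7) = ((-6/9)*(((1 - 1*(-2)) + 4)*2))*(-7) = ((-6*1/9)*(((1 + 2) + 4)*2))*(-7) = -2*(3 + 4)*2/3*(-7) = -14*2/3*(-7) = -2/3*14*(-7) = -28/3*(-7) = 196/3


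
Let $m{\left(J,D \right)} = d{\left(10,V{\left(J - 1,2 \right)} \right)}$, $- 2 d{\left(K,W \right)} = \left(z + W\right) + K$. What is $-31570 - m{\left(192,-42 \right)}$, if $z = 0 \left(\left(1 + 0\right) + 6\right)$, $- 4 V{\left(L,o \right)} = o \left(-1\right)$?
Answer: $- \frac{126259}{4} \approx -31565.0$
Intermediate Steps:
$V{\left(L,o \right)} = \frac{o}{4}$ ($V{\left(L,o \right)} = - \frac{o \left(-1\right)}{4} = - \frac{\left(-1\right) o}{4} = \frac{o}{4}$)
$z = 0$ ($z = 0 \left(1 + 6\right) = 0 \cdot 7 = 0$)
$d{\left(K,W \right)} = - \frac{K}{2} - \frac{W}{2}$ ($d{\left(K,W \right)} = - \frac{\left(0 + W\right) + K}{2} = - \frac{W + K}{2} = - \frac{K + W}{2} = - \frac{K}{2} - \frac{W}{2}$)
$m{\left(J,D \right)} = - \frac{21}{4}$ ($m{\left(J,D \right)} = \left(- \frac{1}{2}\right) 10 - \frac{\frac{1}{4} \cdot 2}{2} = -5 - \frac{1}{4} = - \frac{21}{4}$)
$-31570 - m{\left(192,-42 \right)} = -31570 - - \frac{21}{4} = -31570 + \frac{21}{4} = - \frac{126259}{4}$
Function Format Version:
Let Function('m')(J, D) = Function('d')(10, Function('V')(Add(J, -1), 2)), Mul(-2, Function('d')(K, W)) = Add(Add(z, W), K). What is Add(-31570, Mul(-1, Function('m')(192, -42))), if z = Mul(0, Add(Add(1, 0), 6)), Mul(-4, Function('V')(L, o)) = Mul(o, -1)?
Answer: Rational(-126259, 4) ≈ -31565.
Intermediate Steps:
Function('V')(L, o) = Mul(Rational(1, 4), o) (Function('V')(L, o) = Mul(Rational(-1, 4), Mul(o, -1)) = Mul(Rational(-1, 4), Mul(-1, o)) = Mul(Rational(1, 4), o))
z = 0 (z = Mul(0, Add(1, 6)) = Mul(0, 7) = 0)
Function('d')(K, W) = Add(Mul(Rational(-1, 2), K), Mul(Rational(-1, 2), W)) (Function('d')(K, W) = Mul(Rational(-1, 2), Add(Add(0, W), K)) = Mul(Rational(-1, 2), Add(W, K)) = Mul(Rational(-1, 2), Add(K, W)) = Add(Mul(Rational(-1, 2), K), Mul(Rational(-1, 2), W)))
Function('m')(J, D) = Rational(-21, 4) (Function('m')(J, D) = Add(Mul(Rational(-1, 2), 10), Mul(Rational(-1, 2), Mul(Rational(1, 4), 2))) = Add(-5, Mul(Rational(-1, 2), Rational(1, 2))) = Add(-5, Rational(-1, 4)) = Rational(-21, 4))
Add(-31570, Mul(-1, Function('m')(192, -42))) = Add(-31570, Mul(-1, Rational(-21, 4))) = Add(-31570, Rational(21, 4)) = Rational(-126259, 4)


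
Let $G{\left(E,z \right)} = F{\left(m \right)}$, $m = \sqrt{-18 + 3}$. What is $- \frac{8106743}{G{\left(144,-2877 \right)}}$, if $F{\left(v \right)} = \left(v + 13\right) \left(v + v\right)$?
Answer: $\frac{8106743 \sqrt{15}}{30 \left(\sqrt{15} - 13 i\right)} \approx 22029.0 + 73943.0 i$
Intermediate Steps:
$m = i \sqrt{15}$ ($m = \sqrt{-15} = i \sqrt{15} \approx 3.873 i$)
$F{\left(v \right)} = 2 v \left(13 + v\right)$ ($F{\left(v \right)} = \left(13 + v\right) 2 v = 2 v \left(13 + v\right)$)
$G{\left(E,z \right)} = 2 i \sqrt{15} \left(13 + i \sqrt{15}\right)$
$- \frac{8106743}{G{\left(144,-2877 \right)}} = - \frac{8106743}{-30 + 26 i \sqrt{15}}$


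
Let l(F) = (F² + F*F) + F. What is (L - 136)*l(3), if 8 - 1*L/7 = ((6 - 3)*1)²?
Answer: -3003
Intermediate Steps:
l(F) = F + 2*F² (l(F) = (F² + F²) + F = 2*F² + F = F + 2*F²)
L = -7 (L = 56 - 7*(6 - 3)² = 56 - 7*(3*1)² = 56 - 7*3² = 56 - 7*9 = 56 - 63 = -7)
(L - 136)*l(3) = (-7 - 136)*(3*(1 + 2*3)) = -429*(1 + 6) = -429*7 = -143*21 = -3003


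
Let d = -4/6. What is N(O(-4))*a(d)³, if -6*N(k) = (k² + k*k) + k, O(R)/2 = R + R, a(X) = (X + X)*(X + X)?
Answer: -1015808/2187 ≈ -464.48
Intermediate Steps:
d = -⅔ (d = -4*⅙ = -⅔ ≈ -0.66667)
a(X) = 4*X² (a(X) = (2*X)*(2*X) = 4*X²)
O(R) = 4*R (O(R) = 2*(R + R) = 2*(2*R) = 4*R)
N(k) = -k²/3 - k/6 (N(k) = -((k² + k*k) + k)/6 = -((k² + k²) + k)/6 = -(2*k² + k)/6 = -(k + 2*k²)/6 = -k²/3 - k/6)
N(O(-4))*a(d)³ = (-4*(-4)*(1 + 2*(4*(-4)))/6)*(4*(-⅔)²)³ = (-⅙*(-16)*(1 + 2*(-16)))*(4*(4/9))³ = (-⅙*(-16)*(1 - 32))*(16/9)³ = -⅙*(-16)*(-31)*(4096/729) = -248/3*4096/729 = -1015808/2187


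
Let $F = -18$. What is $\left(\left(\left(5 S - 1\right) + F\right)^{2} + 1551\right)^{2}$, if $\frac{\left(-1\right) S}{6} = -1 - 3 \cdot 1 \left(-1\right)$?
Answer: $60715264$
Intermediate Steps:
$S = -12$ ($S = - 6 \left(-1 - 3 \cdot 1 \left(-1\right)\right) = - 6 \left(-1 - -3\right) = - 6 \left(-1 + 3\right) = \left(-6\right) 2 = -12$)
$\left(\left(\left(5 S - 1\right) + F\right)^{2} + 1551\right)^{2} = \left(\left(\left(5 \left(-12\right) - 1\right) - 18\right)^{2} + 1551\right)^{2} = \left(\left(\left(-60 - 1\right) - 18\right)^{2} + 1551\right)^{2} = \left(\left(-61 - 18\right)^{2} + 1551\right)^{2} = \left(\left(-79\right)^{2} + 1551\right)^{2} = \left(6241 + 1551\right)^{2} = 7792^{2} = 60715264$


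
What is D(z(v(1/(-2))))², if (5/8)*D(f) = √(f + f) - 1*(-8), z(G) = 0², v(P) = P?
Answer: 4096/25 ≈ 163.84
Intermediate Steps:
z(G) = 0
D(f) = 64/5 + 8*√2*√f/5 (D(f) = 8*(√(f + f) - 1*(-8))/5 = 8*(√(2*f) + 8)/5 = 8*(√2*√f + 8)/5 = 8*(8 + √2*√f)/5 = 64/5 + 8*√2*√f/5)
D(z(v(1/(-2))))² = (64/5 + 8*√2*√0/5)² = (64/5 + (8/5)*√2*0)² = (64/5 + 0)² = (64/5)² = 4096/25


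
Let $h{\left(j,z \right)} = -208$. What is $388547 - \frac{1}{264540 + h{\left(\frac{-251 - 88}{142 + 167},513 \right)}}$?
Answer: $\frac{102705405603}{264332} \approx 3.8855 \cdot 10^{5}$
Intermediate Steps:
$388547 - \frac{1}{264540 + h{\left(\frac{-251 - 88}{142 + 167},513 \right)}} = 388547 - \frac{1}{264540 - 208} = 388547 - \frac{1}{264332} = \frac{102705405603}{264332}$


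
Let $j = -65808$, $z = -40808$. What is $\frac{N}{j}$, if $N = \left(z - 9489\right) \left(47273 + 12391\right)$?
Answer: $\frac{62519171}{1371} \approx 45601.0$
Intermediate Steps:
$N = -3000920208$ ($N = \left(-40808 - 9489\right) \left(47273 + 12391\right) = \left(-50297\right) 59664 = -3000920208$)
$\frac{N}{j} = - \frac{3000920208}{-65808} = \left(-3000920208\right) \left(- \frac{1}{65808}\right) = \frac{62519171}{1371}$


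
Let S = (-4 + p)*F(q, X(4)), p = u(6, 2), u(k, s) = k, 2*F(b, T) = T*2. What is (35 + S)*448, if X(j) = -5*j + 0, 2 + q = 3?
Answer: -2240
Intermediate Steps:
q = 1 (q = -2 + 3 = 1)
X(j) = -5*j
F(b, T) = T (F(b, T) = (T*2)/2 = (2*T)/2 = T)
p = 6
S = -40 (S = (-4 + 6)*(-5*4) = 2*(-20) = -40)
(35 + S)*448 = (35 - 40)*448 = -5*448 = -2240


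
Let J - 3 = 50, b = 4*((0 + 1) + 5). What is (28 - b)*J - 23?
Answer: 189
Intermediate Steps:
b = 24 (b = 4*(1 + 5) = 4*6 = 24)
J = 53 (J = 3 + 50 = 53)
(28 - b)*J - 23 = (28 - 1*24)*53 - 23 = (28 - 24)*53 - 23 = 4*53 - 23 = 212 - 23 = 189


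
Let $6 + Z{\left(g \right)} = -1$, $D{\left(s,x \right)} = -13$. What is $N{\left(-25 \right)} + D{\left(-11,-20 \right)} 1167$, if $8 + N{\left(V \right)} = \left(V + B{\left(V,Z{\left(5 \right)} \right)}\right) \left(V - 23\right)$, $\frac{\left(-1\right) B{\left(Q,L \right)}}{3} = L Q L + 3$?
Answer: $-189947$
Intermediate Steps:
$Z{\left(g \right)} = -7$ ($Z{\left(g \right)} = -6 - 1 = -7$)
$B{\left(Q,L \right)} = -9 - 3 Q L^{2}$ ($B{\left(Q,L \right)} = - 3 \left(L Q L + 3\right) = - 3 \left(Q L^{2} + 3\right) = - 3 \left(3 + Q L^{2}\right) = -9 - 3 Q L^{2}$)
$N{\left(V \right)} = -8 + \left(-23 + V\right) \left(-9 - 146 V\right)$ ($N{\left(V \right)} = -8 + \left(V - \left(9 + 3 V \left(-7\right)^{2}\right)\right) \left(V - 23\right) = -8 + \left(V - \left(9 + 3 V 49\right)\right) \left(-23 + V\right) = -8 + \left(V - \left(9 + 147 V\right)\right) \left(-23 + V\right) = -8 + \left(-9 - 146 V\right) \left(-23 + V\right) = -8 + \left(-23 + V\right) \left(-9 - 146 V\right)$)
$N{\left(-25 \right)} + D{\left(-11,-20 \right)} 1167 = \left(199 - 146 \left(-25\right)^{2} + 3349 \left(-25\right)\right) - 15171 = \left(199 - 91250 - 83725\right) - 15171 = -174776 - 15171 = -189947$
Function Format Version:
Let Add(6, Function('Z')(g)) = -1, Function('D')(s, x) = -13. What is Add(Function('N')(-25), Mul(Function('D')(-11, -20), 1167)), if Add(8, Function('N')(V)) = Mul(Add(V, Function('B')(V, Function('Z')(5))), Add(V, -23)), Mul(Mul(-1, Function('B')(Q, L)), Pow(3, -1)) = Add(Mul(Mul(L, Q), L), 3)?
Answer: -189947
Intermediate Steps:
Function('Z')(g) = -7 (Function('Z')(g) = Add(-6, -1) = -7)
Function('B')(Q, L) = Add(-9, Mul(-3, Q, Pow(L, 2))) (Function('B')(Q, L) = Mul(-3, Add(Mul(Mul(L, Q), L), 3)) = Mul(-3, Add(Mul(Q, Pow(L, 2)), 3)) = Mul(-3, Add(3, Mul(Q, Pow(L, 2)))) = Add(-9, Mul(-3, Q, Pow(L, 2))))
Function('N')(V) = Add(-8, Mul(Add(-23, V), Add(-9, Mul(-146, V)))) (Function('N')(V) = Add(-8, Mul(Add(V, Add(-9, Mul(-3, V, Pow(-7, 2)))), Add(V, -23))) = Add(-8, Mul(Add(V, Add(-9, Mul(-3, V, 49))), Add(-23, V))) = Add(-8, Mul(Add(V, Add(-9, Mul(-147, V))), Add(-23, V))) = Add(-8, Mul(Add(-9, Mul(-146, V)), Add(-23, V))) = Add(-8, Mul(Add(-23, V), Add(-9, Mul(-146, V)))))
Add(Function('N')(-25), Mul(Function('D')(-11, -20), 1167)) = Add(Add(199, Mul(-146, Pow(-25, 2)), Mul(3349, -25)), Mul(-13, 1167)) = Add(Add(199, Mul(-146, 625), -83725), -15171) = Add(Add(199, -91250, -83725), -15171) = Add(-174776, -15171) = -189947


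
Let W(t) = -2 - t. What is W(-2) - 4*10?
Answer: -40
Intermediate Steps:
W(-2) - 4*10 = (-2 - 1*(-2)) - 4*10 = (-2 + 2) - 40 = 0 - 40 = -40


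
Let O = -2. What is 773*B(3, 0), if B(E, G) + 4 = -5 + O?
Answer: -8503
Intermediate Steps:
B(E, G) = -11 (B(E, G) = -4 + (-5 - 2) = -4 - 7 = -11)
773*B(3, 0) = 773*(-11) = -8503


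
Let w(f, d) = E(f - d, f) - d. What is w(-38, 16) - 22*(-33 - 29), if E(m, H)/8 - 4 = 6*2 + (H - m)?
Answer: 1604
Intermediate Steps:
E(m, H) = 128 - 8*m + 8*H (E(m, H) = 32 + 8*(6*2 + (H - m)) = 32 + 8*(12 + (H - m)) = 32 + 8*(12 + H - m) = 32 + (96 - 8*m + 8*H) = 128 - 8*m + 8*H)
w(f, d) = 128 + 7*d (w(f, d) = (128 - 8*(f - d) + 8*f) - d = (128 + (-8*f + 8*d) + 8*f) - d = (128 + 8*d) - d = 128 + 7*d)
w(-38, 16) - 22*(-33 - 29) = (128 + 7*16) - 22*(-33 - 29) = (128 + 112) - 22*(-62) = 240 + 1364 = 1604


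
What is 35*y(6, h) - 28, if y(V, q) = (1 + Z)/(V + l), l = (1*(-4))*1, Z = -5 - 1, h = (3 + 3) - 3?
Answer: -231/2 ≈ -115.50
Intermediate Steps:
h = 3 (h = 6 - 3 = 3)
Z = -6
l = -4 (l = -4*1 = -4)
y(V, q) = -5/(-4 + V) (y(V, q) = (1 - 6)/(V - 4) = -5/(-4 + V))
35*y(6, h) - 28 = 35*(-5/(-4 + 6)) - 28 = 35*(-5/2) - 28 = -175/2 - 28 = -231/2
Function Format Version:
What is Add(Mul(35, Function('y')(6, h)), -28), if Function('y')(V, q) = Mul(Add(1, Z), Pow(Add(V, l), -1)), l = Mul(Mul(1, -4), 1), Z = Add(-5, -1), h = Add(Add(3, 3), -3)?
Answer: Rational(-231, 2) ≈ -115.50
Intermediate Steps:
h = 3 (h = Add(6, -3) = 3)
Z = -6
l = -4 (l = Mul(-4, 1) = -4)
Function('y')(V, q) = Mul(-5, Pow(Add(-4, V), -1)) (Function('y')(V, q) = Mul(Add(1, -6), Pow(Add(V, -4), -1)) = Mul(-5, Pow(Add(-4, V), -1)))
Add(Mul(35, Function('y')(6, h)), -28) = Add(Mul(35, Mul(-5, Pow(Add(-4, 6), -1))), -28) = Add(Mul(35, Mul(-5, Pow(2, -1))), -28) = Add(Mul(35, Mul(-5, Rational(1, 2))), -28) = Add(Mul(35, Rational(-5, 2)), -28) = Add(Rational(-175, 2), -28) = Rational(-231, 2)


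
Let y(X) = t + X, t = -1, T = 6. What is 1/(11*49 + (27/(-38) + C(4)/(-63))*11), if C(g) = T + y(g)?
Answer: 266/140877 ≈ 0.0018882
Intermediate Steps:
y(X) = -1 + X
C(g) = 5 + g (C(g) = 6 + (-1 + g) = 5 + g)
1/(11*49 + (27/(-38) + C(4)/(-63))*11) = 1/(11*49 + (27/(-38) + (5 + 4)/(-63))*11) = 1/(539 + (27*(-1/38) + 9*(-1/63))*11) = 1/(539 + (-27/38 - 1/7)*11) = 1/(539 - 227/266*11) = 1/(539 - 2497/266) = 1/(140877/266) = 266/140877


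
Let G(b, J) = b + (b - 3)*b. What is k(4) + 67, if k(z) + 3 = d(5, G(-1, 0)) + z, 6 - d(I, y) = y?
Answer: 71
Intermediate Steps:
G(b, J) = b + b*(-3 + b) (G(b, J) = b + (-3 + b)*b = b + b*(-3 + b))
d(I, y) = 6 - y
k(z) = z (k(z) = -3 + ((6 - (-1)*(-2 - 1)) + z) = -3 + ((6 - (-1)*(-3)) + z) = -3 + ((6 - 1*3) + z) = -3 + ((6 - 3) + z) = -3 + (3 + z) = z)
k(4) + 67 = 4 + 67 = 71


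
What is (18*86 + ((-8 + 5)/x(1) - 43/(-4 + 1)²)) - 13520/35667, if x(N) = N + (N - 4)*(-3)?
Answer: 550178869/356670 ≈ 1542.5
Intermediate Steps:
x(N) = 12 - 2*N (x(N) = N + (-4 + N)*(-3) = N + (12 - 3*N) = 12 - 2*N)
(18*86 + ((-8 + 5)/x(1) - 43/(-4 + 1)²)) - 13520/35667 = (18*86 + ((-8 + 5)/(12 - 2*1) - 43/(-4 + 1)²)) - 13520/35667 = (1548 + (-3/(12 - 2) - 43/((-3)²))) - 13520/35667 = (1548 + (-3/10 - 43/9)) - 1*13520/35667 = (1548 + (-3*⅒ - 43*⅑)) - 13520/35667 = (1548 + (-3/10 - 43/9)) - 13520/35667 = (1548 - 457/90) - 13520/35667 = 138863/90 - 13520/35667 = 550178869/356670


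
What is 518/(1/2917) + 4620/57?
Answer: 28710654/19 ≈ 1.5111e+6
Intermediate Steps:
518/(1/2917) + 4620/57 = 518/(1/2917) + 4620*(1/57) = 518*2917 + 1540/19 = 1511006 + 1540/19 = 28710654/19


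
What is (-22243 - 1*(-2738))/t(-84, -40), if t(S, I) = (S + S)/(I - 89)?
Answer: -838715/56 ≈ -14977.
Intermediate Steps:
t(S, I) = 2*S/(-89 + I) (t(S, I) = (2*S)/(-89 + I) = 2*S/(-89 + I))
(-22243 - 1*(-2738))/t(-84, -40) = (-22243 - 1*(-2738))/((2*(-84)/(-89 - 40))) = (-22243 + 2738)/((2*(-84)/(-129))) = -19505/(2*(-84)*(-1/129)) = -19505/56/43 = -19505*43/56 = -838715/56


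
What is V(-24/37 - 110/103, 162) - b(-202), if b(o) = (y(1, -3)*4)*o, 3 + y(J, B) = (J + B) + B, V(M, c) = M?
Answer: -24640846/3811 ≈ -6465.7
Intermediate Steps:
y(J, B) = -3 + J + 2*B (y(J, B) = -3 + ((J + B) + B) = -3 + ((B + J) + B) = -3 + (J + 2*B) = -3 + J + 2*B)
b(o) = -32*o (b(o) = ((-3 + 1 + 2*(-3))*4)*o = ((-3 + 1 - 6)*4)*o = (-8*4)*o = -32*o)
V(-24/37 - 110/103, 162) - b(-202) = (-24/37 - 110/103) - (-32)*(-202) = (-24*1/37 - 110*1/103) - 1*6464 = (-24/37 - 110/103) - 6464 = -6542/3811 - 6464 = -24640846/3811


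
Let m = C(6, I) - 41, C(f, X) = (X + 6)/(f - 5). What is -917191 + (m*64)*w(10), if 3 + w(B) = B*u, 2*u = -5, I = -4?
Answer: -847303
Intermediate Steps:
u = -5/2 (u = (½)*(-5) = -5/2 ≈ -2.5000)
C(f, X) = (6 + X)/(-5 + f)
w(B) = -3 - 5*B/2 (w(B) = -3 + B*(-5/2) = -3 - 5*B/2)
m = -39 (m = (6 - 4)/(-5 + 6) - 41 = 2/1 - 41 = 1*2 - 41 = 2 - 41 = -39)
-917191 + (m*64)*w(10) = -917191 + (-39*64)*(-3 - 5/2*10) = -917191 - 2496*(-3 - 25) = -917191 - 2496*(-28) = -917191 + 69888 = -847303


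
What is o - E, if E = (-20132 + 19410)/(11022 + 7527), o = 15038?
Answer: 278940584/18549 ≈ 15038.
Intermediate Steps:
E = -722/18549 ≈ -0.038924
o - E = 15038 - 1*(-722/18549) = 15038 + 722/18549 = 278940584/18549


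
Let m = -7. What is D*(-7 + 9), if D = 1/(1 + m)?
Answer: -1/3 ≈ -0.33333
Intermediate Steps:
D = -1/6 (D = 1/(1 - 7) = 1/(-6) = -1/6 ≈ -0.16667)
D*(-7 + 9) = -(-7 + 9)/6 = -1/6*2 = -1/3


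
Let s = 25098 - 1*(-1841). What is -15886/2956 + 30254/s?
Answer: -169261065/39815842 ≈ -4.2511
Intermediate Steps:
s = 26939 (s = 25098 + 1841 = 26939)
-15886/2956 + 30254/s = -15886/2956 + 30254/26939 = -15886*1/2956 + 30254*(1/26939) = -7943/1478 + 30254/26939 = -169261065/39815842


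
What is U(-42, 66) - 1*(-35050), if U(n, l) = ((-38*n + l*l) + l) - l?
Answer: 41002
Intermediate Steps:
U(n, l) = l² - 38*n (U(n, l) = ((-38*n + l²) + l) - l = ((l² - 38*n) + l) - l = (l + l² - 38*n) - l = l² - 38*n)
U(-42, 66) - 1*(-35050) = (66² - 38*(-42)) - 1*(-35050) = (4356 + 1596) + 35050 = 5952 + 35050 = 41002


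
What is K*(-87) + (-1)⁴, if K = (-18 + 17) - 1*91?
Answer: 8005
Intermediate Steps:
K = -92 (K = -1 - 91 = -92)
K*(-87) + (-1)⁴ = -92*(-87) + (-1)⁴ = 8004 + 1 = 8005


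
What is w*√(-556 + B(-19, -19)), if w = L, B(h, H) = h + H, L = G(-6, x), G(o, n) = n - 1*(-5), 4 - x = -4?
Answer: 39*I*√66 ≈ 316.84*I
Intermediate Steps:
x = 8 (x = 4 - 1*(-4) = 4 + 4 = 8)
G(o, n) = 5 + n (G(o, n) = n + 5 = 5 + n)
L = 13 (L = 5 + 8 = 13)
B(h, H) = H + h
w = 13
w*√(-556 + B(-19, -19)) = 13*√(-556 + (-19 - 19)) = 13*√(-556 - 38) = 13*√(-594) = 13*(3*I*√66) = 39*I*√66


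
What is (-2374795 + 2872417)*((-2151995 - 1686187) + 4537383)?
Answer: 347937800022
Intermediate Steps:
(-2374795 + 2872417)*((-2151995 - 1686187) + 4537383) = 497622*(-3838182 + 4537383) = 497622*699201 = 347937800022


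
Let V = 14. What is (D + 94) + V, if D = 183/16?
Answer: 1911/16 ≈ 119.44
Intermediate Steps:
D = 183/16 (D = 183*(1/16) = 183/16 ≈ 11.438)
(D + 94) + V = (183/16 + 94) + 14 = 1687/16 + 14 = 1911/16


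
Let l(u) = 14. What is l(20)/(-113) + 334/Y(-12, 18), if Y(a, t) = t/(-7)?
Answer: -132223/1017 ≈ -130.01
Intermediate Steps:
Y(a, t) = -t/7 (Y(a, t) = t*(-1/7) = -t/7)
l(20)/(-113) + 334/Y(-12, 18) = 14/(-113) + 334/((-1/7*18)) = 14*(-1/113) + 334/(-18/7) = -14/113 + 334*(-7/18) = -14/113 - 1169/9 = -132223/1017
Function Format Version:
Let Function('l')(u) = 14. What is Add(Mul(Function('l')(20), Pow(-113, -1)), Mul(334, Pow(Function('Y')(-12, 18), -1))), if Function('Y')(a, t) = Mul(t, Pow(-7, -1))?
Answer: Rational(-132223, 1017) ≈ -130.01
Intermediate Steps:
Function('Y')(a, t) = Mul(Rational(-1, 7), t) (Function('Y')(a, t) = Mul(t, Rational(-1, 7)) = Mul(Rational(-1, 7), t))
Add(Mul(Function('l')(20), Pow(-113, -1)), Mul(334, Pow(Function('Y')(-12, 18), -1))) = Add(Mul(14, Pow(-113, -1)), Mul(334, Pow(Mul(Rational(-1, 7), 18), -1))) = Add(Mul(14, Rational(-1, 113)), Mul(334, Pow(Rational(-18, 7), -1))) = Add(Rational(-14, 113), Mul(334, Rational(-7, 18))) = Add(Rational(-14, 113), Rational(-1169, 9)) = Rational(-132223, 1017)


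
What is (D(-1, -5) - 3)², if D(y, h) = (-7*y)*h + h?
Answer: 1849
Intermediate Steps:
D(y, h) = h - 7*h*y (D(y, h) = -7*h*y + h = h - 7*h*y)
(D(-1, -5) - 3)² = (-5*(1 - 7*(-1)) - 3)² = (-5*(1 + 7) - 3)² = (-5*8 - 3)² = (-40 - 3)² = (-43)² = 1849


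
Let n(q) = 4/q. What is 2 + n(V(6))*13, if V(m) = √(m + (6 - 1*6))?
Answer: 2 + 26*√6/3 ≈ 23.229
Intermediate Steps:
V(m) = √m (V(m) = √(m + (6 - 6)) = √(m + 0) = √m)
2 + n(V(6))*13 = 2 + (4/(√6))*13 = 2 + (4*(√6/6))*13 = 2 + (2*√6/3)*13 = 2 + 26*√6/3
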